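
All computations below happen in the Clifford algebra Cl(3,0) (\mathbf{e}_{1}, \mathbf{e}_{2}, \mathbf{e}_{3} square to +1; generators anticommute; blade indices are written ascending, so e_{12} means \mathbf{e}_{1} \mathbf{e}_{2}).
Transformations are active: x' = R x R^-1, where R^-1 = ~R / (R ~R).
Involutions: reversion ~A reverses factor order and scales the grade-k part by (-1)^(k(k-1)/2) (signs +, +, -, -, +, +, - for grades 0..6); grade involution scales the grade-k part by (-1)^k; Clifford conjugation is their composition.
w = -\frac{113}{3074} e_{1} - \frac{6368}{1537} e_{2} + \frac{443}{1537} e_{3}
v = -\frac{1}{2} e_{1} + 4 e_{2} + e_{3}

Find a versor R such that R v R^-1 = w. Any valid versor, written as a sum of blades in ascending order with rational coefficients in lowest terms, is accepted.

Construction: equal norms (both \frac{69}{4}) license R = v + w = -\frac{825}{1537} e_{1} - \frac{220}{1537} e_{2} + \frac{1980}{1537} e_{3} — nothing changes along that direction, while (v - w)/2 changes sign, so v maps onto w.
Answer: -\frac{825}{1537} e_{1} - \frac{220}{1537} e_{2} + \frac{1980}{1537} e_{3}


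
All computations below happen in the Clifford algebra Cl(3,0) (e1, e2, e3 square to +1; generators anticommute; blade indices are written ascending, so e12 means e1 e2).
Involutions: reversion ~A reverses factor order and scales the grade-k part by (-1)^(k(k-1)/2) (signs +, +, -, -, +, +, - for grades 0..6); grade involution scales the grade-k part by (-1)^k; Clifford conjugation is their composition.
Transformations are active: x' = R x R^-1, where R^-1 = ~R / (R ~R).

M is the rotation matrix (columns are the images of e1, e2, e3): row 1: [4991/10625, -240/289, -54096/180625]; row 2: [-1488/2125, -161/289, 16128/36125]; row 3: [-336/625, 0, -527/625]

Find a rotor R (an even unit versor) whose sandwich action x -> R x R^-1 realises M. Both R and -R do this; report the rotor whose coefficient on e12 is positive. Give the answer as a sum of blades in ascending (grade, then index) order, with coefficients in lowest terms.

Method: write R = a + b12*e12 + b13*e13 + b23*e23 with a^2 + b12^2 + b13^2 + b23^2 = 1 (so R^-1 = ~R). Expanding the columns R e_j ~R gives tr M = 4a^2 - 1 and, from the antisymmetric part, M21 - M12 = -4a*b12, M13 - M31 = 4a*b13, M32 - M23 = -4a*b23.
Here tr M = -168081/180625, so a^2 = (1 + tr M)/4 = 3136/180625 and a = ±56/425. Taking a = 56/425: M21 - M12 = 4704/36125, M13 - M31 = 43008/180625, M32 - M23 = -16128/36125, giving b12 = -21/85, b13 = 192/425, b23 = 72/85, i.e. R = 56/425 - 21/85*e12 + 192/425*e13 + 72/85*e23.
Its e12 coefficient is negative, so report the other preimage -R.
Answer: -56/425 + 21/85*e12 - 192/425*e13 - 72/85*e23. Sheet selection: the two-to-one cover makes ±R indistinguishable at the matrix level (trace -168081/180625), so uniqueness comes from the required sign on e12.


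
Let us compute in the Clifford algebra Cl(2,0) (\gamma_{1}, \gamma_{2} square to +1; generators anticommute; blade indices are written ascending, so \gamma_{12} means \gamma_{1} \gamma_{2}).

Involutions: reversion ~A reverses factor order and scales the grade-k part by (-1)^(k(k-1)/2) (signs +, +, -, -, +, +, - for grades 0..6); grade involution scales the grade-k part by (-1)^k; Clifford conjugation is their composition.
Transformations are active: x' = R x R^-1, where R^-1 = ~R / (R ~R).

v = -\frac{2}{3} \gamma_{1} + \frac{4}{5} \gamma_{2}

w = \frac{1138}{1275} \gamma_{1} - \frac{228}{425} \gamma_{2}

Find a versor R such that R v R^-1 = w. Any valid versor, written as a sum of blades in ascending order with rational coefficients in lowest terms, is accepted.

R = v + w = \frac{96}{425} \gamma_{1} + \frac{112}{425} \gamma_{2} works: the equal norms (\frac{244}{225}) guarantee its sandwich swaps v into w.
Answer: \frac{96}{425} \gamma_{1} + \frac{112}{425} \gamma_{2}


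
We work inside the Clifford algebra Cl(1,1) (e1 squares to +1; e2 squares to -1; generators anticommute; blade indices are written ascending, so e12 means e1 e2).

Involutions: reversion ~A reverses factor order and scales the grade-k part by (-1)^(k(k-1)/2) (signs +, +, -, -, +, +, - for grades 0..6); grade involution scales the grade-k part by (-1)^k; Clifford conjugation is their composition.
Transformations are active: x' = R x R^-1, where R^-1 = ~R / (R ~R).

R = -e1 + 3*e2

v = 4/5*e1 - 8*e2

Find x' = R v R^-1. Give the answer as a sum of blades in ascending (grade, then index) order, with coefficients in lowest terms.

~R = -e1 + 3*e2, and R ~R = -8, so R^-1 = ~R / (-8).
R v = 116/5 + 28/5*e12
Answer: 5*e1 - 47/5*e2


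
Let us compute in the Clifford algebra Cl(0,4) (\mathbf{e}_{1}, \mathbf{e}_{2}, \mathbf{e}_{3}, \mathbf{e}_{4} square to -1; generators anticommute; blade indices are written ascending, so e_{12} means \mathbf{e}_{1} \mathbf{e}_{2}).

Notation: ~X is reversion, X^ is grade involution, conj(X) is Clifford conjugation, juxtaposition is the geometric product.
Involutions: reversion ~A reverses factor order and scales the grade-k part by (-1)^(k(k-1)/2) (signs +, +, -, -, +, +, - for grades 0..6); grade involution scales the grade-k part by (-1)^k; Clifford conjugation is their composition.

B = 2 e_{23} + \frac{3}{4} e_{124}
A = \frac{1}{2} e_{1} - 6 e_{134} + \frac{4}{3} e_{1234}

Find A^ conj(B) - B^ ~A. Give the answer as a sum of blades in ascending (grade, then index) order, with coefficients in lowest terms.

first term: e_{3} + \frac{8}{3} e_{14} + \frac{9}{2} e_{23} + \frac{3}{8} e_{24} + e_{123} - 12 e_{124}
second term: e_{3} - \frac{8}{3} e_{14} + \frac{9}{2} e_{23} + \frac{3}{8} e_{24} + e_{123} - 12 e_{124}
Answer: \frac{16}{3} e_{14}


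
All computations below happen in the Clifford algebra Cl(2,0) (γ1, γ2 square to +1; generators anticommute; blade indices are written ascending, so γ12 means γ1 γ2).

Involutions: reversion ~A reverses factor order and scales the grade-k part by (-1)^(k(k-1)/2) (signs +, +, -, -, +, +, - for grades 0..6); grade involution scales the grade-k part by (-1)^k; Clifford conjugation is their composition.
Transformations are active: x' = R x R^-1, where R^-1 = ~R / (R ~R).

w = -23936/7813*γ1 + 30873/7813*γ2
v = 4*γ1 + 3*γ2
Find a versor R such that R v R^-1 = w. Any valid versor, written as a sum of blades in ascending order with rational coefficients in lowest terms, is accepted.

Since q(v) = q(w) = 25, the sum R = v + w = 7316/7813*γ1 + 54312/7813*γ2 does the job whenever invertible.
Answer: 7316/7813*γ1 + 54312/7813*γ2


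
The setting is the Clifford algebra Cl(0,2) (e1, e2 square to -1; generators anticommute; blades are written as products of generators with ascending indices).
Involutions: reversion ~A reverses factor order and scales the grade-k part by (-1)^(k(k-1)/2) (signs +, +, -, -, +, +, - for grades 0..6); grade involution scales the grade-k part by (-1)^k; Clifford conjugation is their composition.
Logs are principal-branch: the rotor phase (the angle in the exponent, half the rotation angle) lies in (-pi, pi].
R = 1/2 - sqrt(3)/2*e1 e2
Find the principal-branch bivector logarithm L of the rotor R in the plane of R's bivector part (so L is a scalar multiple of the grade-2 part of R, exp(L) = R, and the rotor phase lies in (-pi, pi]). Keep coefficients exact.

The scalar part of R is 1/2, which fixes the principal-branch rotor phase; the unit plane is then the bivector part divided by the sine of that phase, and L is that plane scaled by the phase.
Concretely: cos(phase) = 1/2 gives phase = ±pi/3, and since phase/sin(phase) is even the sign is immaterial: L = (phase/sin(phase)) * <R>_2 = (2*sqrt(3)*pi/9) * <R>_2.
Answer: -pi/3*e1 e2


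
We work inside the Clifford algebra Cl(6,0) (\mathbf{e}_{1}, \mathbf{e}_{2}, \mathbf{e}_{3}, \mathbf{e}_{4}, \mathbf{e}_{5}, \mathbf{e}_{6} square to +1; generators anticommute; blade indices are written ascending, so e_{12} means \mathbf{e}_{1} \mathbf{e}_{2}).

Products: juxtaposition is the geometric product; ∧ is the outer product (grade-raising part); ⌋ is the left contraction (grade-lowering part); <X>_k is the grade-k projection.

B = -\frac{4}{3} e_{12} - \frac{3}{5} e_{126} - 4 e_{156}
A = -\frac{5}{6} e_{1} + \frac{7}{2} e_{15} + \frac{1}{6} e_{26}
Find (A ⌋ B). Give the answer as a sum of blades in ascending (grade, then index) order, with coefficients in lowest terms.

step 1: \frac{1}{10} e_{1} + \frac{10}{9} e_{2} + 14 e_{6} + \frac{1}{2} e_{26} + \frac{10}{3} e_{56}
Answer: \frac{1}{10} e_{1} + \frac{10}{9} e_{2} + 14 e_{6} + \frac{1}{2} e_{26} + \frac{10}{3} e_{56}


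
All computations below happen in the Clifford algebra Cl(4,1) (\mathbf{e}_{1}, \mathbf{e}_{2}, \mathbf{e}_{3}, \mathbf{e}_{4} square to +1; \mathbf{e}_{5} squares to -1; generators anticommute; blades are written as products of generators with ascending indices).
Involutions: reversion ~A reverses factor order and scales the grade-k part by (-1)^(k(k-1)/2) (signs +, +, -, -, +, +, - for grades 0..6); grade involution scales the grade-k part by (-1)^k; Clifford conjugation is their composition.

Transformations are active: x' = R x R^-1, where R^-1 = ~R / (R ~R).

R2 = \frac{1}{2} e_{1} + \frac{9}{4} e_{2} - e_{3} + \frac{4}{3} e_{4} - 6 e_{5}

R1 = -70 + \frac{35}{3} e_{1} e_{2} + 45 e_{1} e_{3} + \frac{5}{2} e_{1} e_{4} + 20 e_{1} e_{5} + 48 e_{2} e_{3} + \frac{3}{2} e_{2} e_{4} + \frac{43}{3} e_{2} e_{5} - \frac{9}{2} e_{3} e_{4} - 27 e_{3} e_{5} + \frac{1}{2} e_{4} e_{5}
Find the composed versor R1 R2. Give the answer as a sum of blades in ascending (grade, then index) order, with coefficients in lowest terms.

Distribute over the terms of R2 (each basis-blade product reordered to ascending indices, repeated generators contracted through their squares):
R1 (\frac{1}{2} e_{1}) = -35 e_{1} - \frac{35}{6} e_{2} - \frac{45}{2} e_{3} - \frac{5}{4} e_{4} - 10 e_{5} + 24 e_{1} e_{2} e_{3} + \frac{3}{4} e_{1} e_{2} e_{4} + \frac{43}{6} e_{1} e_{2} e_{5} - \frac{9}{4} e_{1} e_{3} e_{4} - \frac{27}{2} e_{1} e_{3} e_{5} + \frac{1}{4} e_{1} e_{4} e_{5}
R1 (\frac{9}{4} e_{2}) = \frac{105}{4} e_{1} - \frac{315}{2} e_{2} - 108 e_{3} - \frac{27}{8} e_{4} - \frac{129}{4} e_{5} - \frac{405}{4} e_{1} e_{2} e_{3} - \frac{45}{8} e_{1} e_{2} e_{4} - 45 e_{1} e_{2} e_{5} - \frac{81}{8} e_{2} e_{3} e_{4} - \frac{243}{4} e_{2} e_{3} e_{5} + \frac{9}{8} e_{2} e_{4} e_{5}
R1 (-e_{3}) = -45 e_{1} - 48 e_{2} + 70 e_{3} - \frac{9}{2} e_{4} - 27 e_{5} - \frac{35}{3} e_{1} e_{2} e_{3} + \frac{5}{2} e_{1} e_{3} e_{4} + 20 e_{1} e_{3} e_{5} + \frac{3}{2} e_{2} e_{3} e_{4} + \frac{43}{3} e_{2} e_{3} e_{5} - \frac{1}{2} e_{3} e_{4} e_{5}
R1 (\frac{4}{3} e_{4}) = \frac{10}{3} e_{1} + 2 e_{2} - 6 e_{3} - \frac{280}{3} e_{4} - \frac{2}{3} e_{5} + \frac{140}{9} e_{1} e_{2} e_{4} + 60 e_{1} e_{3} e_{4} - \frac{80}{3} e_{1} e_{4} e_{5} + 64 e_{2} e_{3} e_{4} - \frac{172}{9} e_{2} e_{4} e_{5} + 36 e_{3} e_{4} e_{5}
R1 (-6 e_{5}) = 120 e_{1} + 86 e_{2} - 162 e_{3} + 3 e_{4} + 420 e_{5} - 70 e_{1} e_{2} e_{5} - 270 e_{1} e_{3} e_{5} - 15 e_{1} e_{4} e_{5} - 288 e_{2} e_{3} e_{5} - 9 e_{2} e_{4} e_{5} + 27 e_{3} e_{4} e_{5}
Summing the partial products and collecting blades:
Answer: \frac{835}{12} e_{1} - \frac{370}{3} e_{2} - \frac{457}{2} e_{3} - \frac{2387}{24} e_{4} + \frac{4201}{12} e_{5} - \frac{1067}{12} e_{1} e_{2} e_{3} + \frac{769}{72} e_{1} e_{2} e_{4} - \frac{647}{6} e_{1} e_{2} e_{5} + \frac{241}{4} e_{1} e_{3} e_{4} - \frac{527}{2} e_{1} e_{3} e_{5} - \frac{497}{12} e_{1} e_{4} e_{5} + \frac{443}{8} e_{2} e_{3} e_{4} - \frac{4013}{12} e_{2} e_{3} e_{5} - \frac{1943}{72} e_{2} e_{4} e_{5} + \frac{125}{2} e_{3} e_{4} e_{5}


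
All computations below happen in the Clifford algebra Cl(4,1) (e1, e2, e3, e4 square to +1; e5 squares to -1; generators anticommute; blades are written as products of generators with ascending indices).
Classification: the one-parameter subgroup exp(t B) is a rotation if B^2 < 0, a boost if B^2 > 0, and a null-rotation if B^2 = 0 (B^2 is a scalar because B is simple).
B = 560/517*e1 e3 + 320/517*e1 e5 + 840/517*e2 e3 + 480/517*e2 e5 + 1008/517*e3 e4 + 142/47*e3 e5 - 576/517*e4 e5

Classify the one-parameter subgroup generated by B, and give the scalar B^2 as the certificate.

B^2 term by term: the squares give (560/517)^2*(e1 e3)^2 + (320/517)^2*(e1 e5)^2 + (840/517)^2*(e2 e3)^2 + (480/517)^2*(e2 e5)^2 + (1008/517)^2*(e3 e4)^2 + (142/47)^2*(e3 e5)^2 + (-576/517)^2*(e4 e5)^2 = 313600/267289*(-1) + 102400/267289*(+1) + 705600/267289*(-1) + 230400/267289*(+1) + 1016064/267289*(-1) + 20164/2209*(+1) + 331776/267289*(+1) = 4 (each basis 2-blade squares to minus the product of its generators' squares); cross terms between blades sharing an index anticommute and cancel; the commuting (index-disjoint) pairs give grade-4 terms 2*c*c'*(blade product), which cancel blade by blade — e1 e2 e3 e5: -537600/267289 + 537600/267289 = 0; e1 e3 e4 e5: -645120/267289 + 645120/267289 = 0; e2 e3 e4 e5: -967680/267289 + 967680/267289 = 0 — confirming B is simple. So B^2 = 4.
Answer: boost, certificate B^2 = 4. One invariant decides it: the square 4 survives every conjugation, and its sign is exactly the classification.


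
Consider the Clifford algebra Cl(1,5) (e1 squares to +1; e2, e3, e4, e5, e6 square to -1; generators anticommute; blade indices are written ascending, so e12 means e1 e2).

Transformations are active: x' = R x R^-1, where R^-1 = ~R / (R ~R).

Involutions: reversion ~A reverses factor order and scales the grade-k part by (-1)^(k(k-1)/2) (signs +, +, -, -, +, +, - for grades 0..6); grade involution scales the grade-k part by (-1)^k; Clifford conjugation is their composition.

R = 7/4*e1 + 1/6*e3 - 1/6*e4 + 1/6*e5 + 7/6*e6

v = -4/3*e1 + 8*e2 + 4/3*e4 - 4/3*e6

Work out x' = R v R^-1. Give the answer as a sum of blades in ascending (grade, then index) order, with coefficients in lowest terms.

~R = 7/4*e1 + 1/6*e3 - 1/6*e4 + 1/6*e5 + 7/6*e6, and R ~R = 233/144, so R^-1 = ~R / (233/144).
R v = -5/9 + 14*e12 + 2/9*e13 + 19/9*e14 + 2/9*e15 - 7/9*e16 - 4/3*e23 + 4/3*e24 - 4/3*e25 - 28/3*e26 + 2/9*e34 - 2/9*e36 - 2/9*e45 - 4/3*e46 - 2/9*e56
Answer: 92/699*e1 - 8*e2 - 80/699*e3 - 284/233*e4 - 80/699*e5 + 124/233*e6


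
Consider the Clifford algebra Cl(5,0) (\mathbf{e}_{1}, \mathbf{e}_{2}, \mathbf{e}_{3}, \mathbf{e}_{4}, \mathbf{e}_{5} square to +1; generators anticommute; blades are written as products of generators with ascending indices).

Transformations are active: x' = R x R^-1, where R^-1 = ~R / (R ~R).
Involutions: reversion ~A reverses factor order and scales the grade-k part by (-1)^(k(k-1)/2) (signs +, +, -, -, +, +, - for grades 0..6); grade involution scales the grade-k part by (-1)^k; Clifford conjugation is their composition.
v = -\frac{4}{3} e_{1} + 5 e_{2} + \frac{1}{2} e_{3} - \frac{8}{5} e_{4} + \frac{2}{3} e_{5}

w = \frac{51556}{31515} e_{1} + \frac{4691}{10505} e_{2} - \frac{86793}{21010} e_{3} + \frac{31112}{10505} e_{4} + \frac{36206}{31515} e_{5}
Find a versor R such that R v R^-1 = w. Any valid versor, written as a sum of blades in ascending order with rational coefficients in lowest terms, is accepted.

Why this works: both vectors square to \frac{27029}{900}, so q(v) = q(w) and R = v + w = \frac{9536}{31515} e_{1} + \frac{57216}{10505} e_{2} - \frac{38144}{10505} e_{3} + \frac{14304}{10505} e_{4} + \frac{19072}{10505} e_{5} carries v to w — its own direction survives, the complement (v - w)/2 flips.
Answer: \frac{9536}{31515} e_{1} + \frac{57216}{10505} e_{2} - \frac{38144}{10505} e_{3} + \frac{14304}{10505} e_{4} + \frac{19072}{10505} e_{5}


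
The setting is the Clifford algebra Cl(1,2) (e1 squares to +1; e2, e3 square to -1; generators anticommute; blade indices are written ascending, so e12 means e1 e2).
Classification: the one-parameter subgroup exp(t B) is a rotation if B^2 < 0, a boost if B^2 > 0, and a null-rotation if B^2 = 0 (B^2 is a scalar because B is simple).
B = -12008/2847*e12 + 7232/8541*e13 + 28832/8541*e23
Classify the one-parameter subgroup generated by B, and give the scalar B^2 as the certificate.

B^2 term by term: the squares give (-12008/2847)^2*(e12)^2 + (7232/8541)^2*(e13)^2 + (28832/8541)^2*(e23)^2 = 144192064/8105409*(+1) + 52301824/72948681*(+1) + 831284224/72948681*(-1) = 64/9 (each basis 2-blade squares to minus the product of its generators' squares); cross terms between blades sharing an index anticommute and cancel. So B^2 = 64/9.
Answer: boost, certificate B^2 = 64/9. B^2 = 64/9 is basis-independent, so its sign is the whole story.


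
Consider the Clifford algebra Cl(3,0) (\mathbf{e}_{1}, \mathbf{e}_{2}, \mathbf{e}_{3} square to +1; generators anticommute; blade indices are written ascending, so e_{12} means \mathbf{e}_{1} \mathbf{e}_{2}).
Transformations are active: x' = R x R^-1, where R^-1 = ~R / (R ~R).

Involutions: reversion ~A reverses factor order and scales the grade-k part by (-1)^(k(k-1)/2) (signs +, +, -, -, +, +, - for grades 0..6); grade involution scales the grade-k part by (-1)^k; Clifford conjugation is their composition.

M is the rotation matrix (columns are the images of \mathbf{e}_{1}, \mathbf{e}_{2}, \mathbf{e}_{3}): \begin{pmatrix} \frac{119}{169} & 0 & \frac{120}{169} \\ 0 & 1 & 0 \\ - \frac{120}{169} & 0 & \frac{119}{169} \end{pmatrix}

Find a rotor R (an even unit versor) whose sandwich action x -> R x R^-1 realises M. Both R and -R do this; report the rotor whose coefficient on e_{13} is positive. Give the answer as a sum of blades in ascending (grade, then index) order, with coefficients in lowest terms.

Method: write R = a + b12*e_{12} + b13*e_{13} + b23*e_{23} with a^2 + b12^2 + b13^2 + b23^2 = 1 (so R^-1 = ~R). Expanding the columns R e_j ~R gives tr M = 4a^2 - 1 and, from the antisymmetric part, M21 - M12 = -4a*b12, M13 - M31 = 4a*b13, M32 - M23 = -4a*b23.
Here tr M = \frac{407}{169}, so a^2 = (1 + tr M)/4 = \frac{144}{169} and a = ±\frac{12}{13}. Taking a = \frac{12}{13}: M21 - M12 = 0, M13 - M31 = \frac{240}{169}, M32 - M23 = 0, giving b12 = 0, b13 = \frac{5}{13}, b23 = 0, i.e. R = \frac{12}{13} + \frac{5}{13} e_{13}.
Its e_{13} coefficient is already positive.
Answer: \frac{12}{13} + \frac{5}{13} e_{13}. Uniqueness: Spin(3) -> SO(3) maps R and -R to the same rotation of trace \frac{407}{169}; fixing the sign of the e_{13} coefficient removes the ambiguity.


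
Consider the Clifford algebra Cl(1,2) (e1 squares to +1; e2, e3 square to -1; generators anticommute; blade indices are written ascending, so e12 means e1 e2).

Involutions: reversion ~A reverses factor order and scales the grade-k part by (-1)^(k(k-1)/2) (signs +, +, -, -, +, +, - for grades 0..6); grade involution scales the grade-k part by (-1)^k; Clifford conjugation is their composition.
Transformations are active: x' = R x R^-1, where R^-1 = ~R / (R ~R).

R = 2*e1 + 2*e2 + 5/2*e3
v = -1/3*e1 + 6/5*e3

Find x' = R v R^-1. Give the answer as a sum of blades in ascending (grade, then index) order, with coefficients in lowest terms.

~R = 2*e1 + 2*e2 + 5/2*e3, and R ~R = -25/4, so R^-1 = ~R / (-25/4).
R v = -11/3 + 2/3*e12 + 97/30*e13 + 12/5*e23
Answer: 67/25*e1 + 176/75*e2 + 26/15*e3


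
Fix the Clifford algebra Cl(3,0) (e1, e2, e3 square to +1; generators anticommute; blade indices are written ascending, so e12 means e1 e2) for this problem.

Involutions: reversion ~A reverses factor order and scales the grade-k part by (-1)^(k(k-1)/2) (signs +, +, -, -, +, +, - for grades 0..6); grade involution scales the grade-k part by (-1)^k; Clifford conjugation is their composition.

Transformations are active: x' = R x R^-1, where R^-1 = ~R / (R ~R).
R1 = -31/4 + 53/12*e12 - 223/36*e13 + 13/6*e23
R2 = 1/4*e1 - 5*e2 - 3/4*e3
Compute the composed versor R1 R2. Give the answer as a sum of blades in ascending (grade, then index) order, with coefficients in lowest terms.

Distribute over the terms of R2 (each basis-blade product reordered to ascending indices, repeated generators contracted through their squares):
R1 (1/4*e1) = -31/16*e1 - 53/48*e2 + 223/144*e3 + 13/24*e123
R1 (-5*e2) = -265/12*e1 + 155/4*e2 + 65/6*e3 - 1115/36*e123
R1 (-3/4*e3) = 223/48*e1 - 13/8*e2 + 93/16*e3 - 53/16*e123
Summing the partial products and collecting blades:
Answer: -155/8*e1 + 1729/48*e2 + 655/36*e3 - 4859/144*e123


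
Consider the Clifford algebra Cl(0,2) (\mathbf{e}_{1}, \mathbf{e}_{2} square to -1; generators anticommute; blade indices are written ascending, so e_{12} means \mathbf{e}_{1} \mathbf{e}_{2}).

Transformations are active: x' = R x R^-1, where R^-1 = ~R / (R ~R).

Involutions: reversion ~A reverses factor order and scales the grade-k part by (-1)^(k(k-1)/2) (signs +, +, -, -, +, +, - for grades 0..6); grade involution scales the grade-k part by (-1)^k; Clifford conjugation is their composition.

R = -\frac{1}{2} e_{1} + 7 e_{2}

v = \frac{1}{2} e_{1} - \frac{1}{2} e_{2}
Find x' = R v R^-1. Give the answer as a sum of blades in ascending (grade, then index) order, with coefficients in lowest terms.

~R = -\frac{1}{2} e_{1} + 7 e_{2}, and R ~R = -\frac{197}{4}, so R^-1 = ~R / (-\frac{197}{4}).
R v = \frac{15}{4} - \frac{13}{4} e_{12}
Answer: -\frac{167}{394} e_{1} - \frac{223}{394} e_{2}


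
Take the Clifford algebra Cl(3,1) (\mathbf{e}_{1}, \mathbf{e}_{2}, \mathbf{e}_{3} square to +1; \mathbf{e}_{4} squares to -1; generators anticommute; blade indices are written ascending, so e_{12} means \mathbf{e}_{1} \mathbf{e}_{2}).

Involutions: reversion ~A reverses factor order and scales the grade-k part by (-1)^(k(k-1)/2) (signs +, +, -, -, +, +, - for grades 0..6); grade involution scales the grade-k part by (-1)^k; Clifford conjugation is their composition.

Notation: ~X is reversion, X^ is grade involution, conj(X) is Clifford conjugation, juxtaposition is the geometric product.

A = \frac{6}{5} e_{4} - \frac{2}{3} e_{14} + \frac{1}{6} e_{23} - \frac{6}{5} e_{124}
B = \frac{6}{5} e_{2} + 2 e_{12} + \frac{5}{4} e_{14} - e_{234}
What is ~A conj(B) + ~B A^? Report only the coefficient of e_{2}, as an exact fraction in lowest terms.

first term: -\frac{5}{6} - \frac{3}{2} e_{1} + \frac{3}{2} e_{2} - \frac{1}{5} e_{3} + \frac{67}{30} e_{4} + \frac{13}{15} e_{13} + \frac{36}{25} e_{14} + \frac{6}{5} e_{23} + \frac{8}{75} e_{24} + \frac{2}{3} e_{123} - \frac{8}{5} e_{124} + \frac{5}{24} e_{1234}
second term: \frac{5}{6} - \frac{3}{2} e_{1} + \frac{3}{2} e_{2} + \frac{1}{5} e_{3} + \frac{67}{30} e_{4} + \frac{13}{15} e_{13} - \frac{36}{25} e_{14} + \frac{6}{5} e_{23} - \frac{208}{75} e_{24} - \frac{2}{3} e_{123} + \frac{16}{5} e_{124} - \frac{5}{24} e_{1234}
Answer: 3


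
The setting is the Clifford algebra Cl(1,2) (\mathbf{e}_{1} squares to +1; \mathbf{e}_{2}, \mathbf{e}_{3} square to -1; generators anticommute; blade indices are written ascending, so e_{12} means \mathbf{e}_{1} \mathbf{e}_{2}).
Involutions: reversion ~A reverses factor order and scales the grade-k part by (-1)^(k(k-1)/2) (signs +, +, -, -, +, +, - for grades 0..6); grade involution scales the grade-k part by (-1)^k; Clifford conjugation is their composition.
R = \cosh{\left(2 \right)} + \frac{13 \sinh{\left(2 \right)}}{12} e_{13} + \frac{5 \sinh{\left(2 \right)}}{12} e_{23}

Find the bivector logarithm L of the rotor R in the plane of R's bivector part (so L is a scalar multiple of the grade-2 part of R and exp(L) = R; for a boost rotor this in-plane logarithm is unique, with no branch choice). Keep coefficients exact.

The scalar part of R is \cosh{\left(2 \right)}, giving the rapidity magnitude (cosh is even); the bivector part supplies orientation, its quotient by sinh of the rapidity is the plane, and L = rapidity * plane — unique in that plane, since flipping both signs leaves L unchanged.
Concretely: cosh(rapidity) = \cosh{\left(2 \right)} gives rapidity = ±2, and since rapidity/sinh(rapidity) is even the sign is immaterial: L = (rapidity/sinh(rapidity)) * <R>_2 = (\frac{2}{\sinh{\left(2 \right)}}) * <R>_2.
Answer: \frac{13}{6} e_{13} + \frac{5}{6} e_{23}


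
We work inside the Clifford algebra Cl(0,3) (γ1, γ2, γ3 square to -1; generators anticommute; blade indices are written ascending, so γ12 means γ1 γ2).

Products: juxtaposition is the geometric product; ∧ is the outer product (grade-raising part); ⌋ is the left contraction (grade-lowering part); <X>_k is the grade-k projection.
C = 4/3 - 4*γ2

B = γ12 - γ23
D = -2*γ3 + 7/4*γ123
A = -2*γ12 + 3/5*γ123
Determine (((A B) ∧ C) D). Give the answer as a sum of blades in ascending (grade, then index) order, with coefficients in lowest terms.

step 1: 2 + 3/5*γ1 - 3/5*γ3 - 2*γ13
step 2: 8/3 + 4/5*γ1 - 8*γ2 - 4/5*γ3 - 12/5*γ12 - 8/3*γ13 - 12/5*γ23 - 8*γ123
step 3: -78/5 - 17/15*γ1 - 142/15*γ2 - 17/15*γ3 - 73/5*γ12 - 78/5*γ13 + 73/5*γ23 + 142/15*γ123
Answer: -78/5 - 17/15*γ1 - 142/15*γ2 - 17/15*γ3 - 73/5*γ12 - 78/5*γ13 + 73/5*γ23 + 142/15*γ123


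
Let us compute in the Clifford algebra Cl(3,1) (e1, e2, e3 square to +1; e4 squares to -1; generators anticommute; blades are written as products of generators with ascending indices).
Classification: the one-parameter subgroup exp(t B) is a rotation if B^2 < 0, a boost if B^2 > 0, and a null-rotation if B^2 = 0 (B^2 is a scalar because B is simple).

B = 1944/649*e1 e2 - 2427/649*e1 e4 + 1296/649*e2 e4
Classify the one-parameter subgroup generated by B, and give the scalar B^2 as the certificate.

B^2 term by term: the squares give (1944/649)^2*(e1 e2)^2 + (-2427/649)^2*(e1 e4)^2 + (1296/649)^2*(e2 e4)^2 = 3779136/421201*(-1) + 5890329/421201*(+1) + 1679616/421201*(+1) = 9 (each basis 2-blade squares to minus the product of its generators' squares); cross terms between blades sharing an index anticommute and cancel. So B^2 = 9.
Answer: boost, certificate B^2 = 9. Certificate logic: 9 is a conjugation-invariant scalar, so its sign fixes rotation versus boost versus null-rotation outright.


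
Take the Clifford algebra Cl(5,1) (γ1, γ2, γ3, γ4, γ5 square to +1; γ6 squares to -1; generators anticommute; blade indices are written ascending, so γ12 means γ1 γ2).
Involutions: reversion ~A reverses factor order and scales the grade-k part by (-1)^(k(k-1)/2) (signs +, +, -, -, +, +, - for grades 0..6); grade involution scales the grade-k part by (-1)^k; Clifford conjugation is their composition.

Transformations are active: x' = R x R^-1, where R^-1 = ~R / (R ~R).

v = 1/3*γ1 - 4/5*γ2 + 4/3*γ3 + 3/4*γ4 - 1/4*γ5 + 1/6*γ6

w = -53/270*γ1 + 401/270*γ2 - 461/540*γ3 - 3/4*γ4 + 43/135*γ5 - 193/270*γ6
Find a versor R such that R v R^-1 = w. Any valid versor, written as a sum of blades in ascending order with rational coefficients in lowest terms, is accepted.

Sketch: the shared square 5627/1800 makes R = v + w = 37/270*γ1 + 37/54*γ2 + 259/540*γ3 + 37/540*γ5 - 74/135*γ6 the natural versor; its sandwich fixes that direction, negates (v - w)/2, and sends v to w.
Answer: 37/270*γ1 + 37/54*γ2 + 259/540*γ3 + 37/540*γ5 - 74/135*γ6


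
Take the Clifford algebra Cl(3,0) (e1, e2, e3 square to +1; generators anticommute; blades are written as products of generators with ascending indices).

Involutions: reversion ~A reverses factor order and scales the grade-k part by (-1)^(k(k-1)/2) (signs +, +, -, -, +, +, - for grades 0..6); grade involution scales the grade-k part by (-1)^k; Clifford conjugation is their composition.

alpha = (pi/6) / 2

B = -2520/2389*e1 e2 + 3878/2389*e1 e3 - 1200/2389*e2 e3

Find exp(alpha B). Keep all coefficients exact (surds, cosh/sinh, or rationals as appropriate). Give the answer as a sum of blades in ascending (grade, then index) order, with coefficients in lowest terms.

B^2 term by term: the squares give (-2520/2389)^2*(e1 e2)^2 + (3878/2389)^2*(e1 e3)^2 + (-1200/2389)^2*(e2 e3)^2 = 6350400/5707321*(-1) + 15038884/5707321*(-1) + 1440000/5707321*(-1) = -4 (each basis 2-blade squares to minus the product of its generators' squares); cross terms between blades sharing an index anticommute and cancel. So B^2 = -4.
B^2 = -4 — since the square is negative, the closed form is circular: l = 2, alpha*l = pi/6, so exp(alpha B) = cos(pi/6) + (sin(pi/6)/2)*B = sqrt(3)/2 + (1/4)*B.
Answer: sqrt(3)/2 - 630/2389*e1 e2 + 1939/4778*e1 e3 - 300/2389*e2 e3


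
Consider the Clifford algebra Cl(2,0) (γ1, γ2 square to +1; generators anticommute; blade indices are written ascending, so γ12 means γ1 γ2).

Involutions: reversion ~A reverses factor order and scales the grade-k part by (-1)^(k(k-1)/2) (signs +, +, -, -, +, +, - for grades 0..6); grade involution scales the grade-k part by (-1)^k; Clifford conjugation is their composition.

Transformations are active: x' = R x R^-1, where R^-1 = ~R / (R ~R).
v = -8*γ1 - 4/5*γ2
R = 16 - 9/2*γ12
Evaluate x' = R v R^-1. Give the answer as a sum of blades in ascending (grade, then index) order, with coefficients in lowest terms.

~R = 16 + 9/2*γ12, and R ~R = 1105/4, so R^-1 = ~R / (1105/4).
R v = -622/5*γ1 - 244/5*γ2
Answer: -35416/5525*γ1 - 26812/5525*γ2


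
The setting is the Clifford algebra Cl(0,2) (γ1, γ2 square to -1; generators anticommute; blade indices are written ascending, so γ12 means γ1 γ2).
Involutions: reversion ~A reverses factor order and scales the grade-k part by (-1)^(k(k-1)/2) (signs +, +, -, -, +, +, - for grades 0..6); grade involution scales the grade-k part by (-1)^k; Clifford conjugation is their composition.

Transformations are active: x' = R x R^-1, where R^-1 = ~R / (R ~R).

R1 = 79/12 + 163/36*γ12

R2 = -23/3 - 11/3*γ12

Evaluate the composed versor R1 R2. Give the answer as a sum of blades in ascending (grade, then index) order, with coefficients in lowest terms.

Distribute over the terms of R1 (each basis-blade product reordered to ascending indices, repeated generators contracted through their squares):
(79/12) R2 = -1817/36 - 869/36*γ12
(163/36*γ12) R2 = 1793/108 - 3749/108*γ12
Summing the partial products and collecting blades:
Answer: -1829/54 - 1589/27*γ12


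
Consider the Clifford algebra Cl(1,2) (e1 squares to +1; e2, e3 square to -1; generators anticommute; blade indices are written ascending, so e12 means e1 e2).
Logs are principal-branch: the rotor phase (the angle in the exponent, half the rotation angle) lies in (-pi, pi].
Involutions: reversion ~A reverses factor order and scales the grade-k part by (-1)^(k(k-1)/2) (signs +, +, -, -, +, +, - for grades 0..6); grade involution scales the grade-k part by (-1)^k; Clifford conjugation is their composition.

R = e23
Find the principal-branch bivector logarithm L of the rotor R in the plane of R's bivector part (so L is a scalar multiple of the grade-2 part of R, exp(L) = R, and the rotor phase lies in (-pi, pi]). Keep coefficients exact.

The scalar part of R is 0, and that scalar determines the rotor phase on the principal branch; recovering the unit plane as bivector-part over sine of the phase gives L = phase * plane.
Concretely: cos(phase) = 0 gives phase = ±pi/2, and since phase/sin(phase) is even the sign is immaterial: L = (phase/sin(phase)) * <R>_2 = (pi/2) * <R>_2.
Answer: pi/2*e23


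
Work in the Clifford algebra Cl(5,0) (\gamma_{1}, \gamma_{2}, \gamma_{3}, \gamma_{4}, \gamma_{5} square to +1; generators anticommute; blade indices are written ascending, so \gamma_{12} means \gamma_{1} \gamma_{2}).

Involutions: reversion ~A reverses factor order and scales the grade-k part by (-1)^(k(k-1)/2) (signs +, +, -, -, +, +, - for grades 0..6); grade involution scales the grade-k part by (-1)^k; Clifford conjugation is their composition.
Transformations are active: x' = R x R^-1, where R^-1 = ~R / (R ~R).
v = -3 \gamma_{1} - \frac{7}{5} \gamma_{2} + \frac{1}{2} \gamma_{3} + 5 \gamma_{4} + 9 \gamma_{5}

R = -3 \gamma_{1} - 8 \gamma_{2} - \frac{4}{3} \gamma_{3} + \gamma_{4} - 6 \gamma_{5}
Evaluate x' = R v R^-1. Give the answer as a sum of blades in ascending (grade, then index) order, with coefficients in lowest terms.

~R = -3 \gamma_{1} - 8 \gamma_{2} - \frac{4}{3} \gamma_{3} + \gamma_{4} - 6 \gamma_{5}, and R ~R = \frac{1006}{9}, so R^-1 = ~R / (\frac{1006}{9}).
R v = -\frac{442}{15} - \frac{99}{5} \gamma_{12} - \frac{11}{2} \gamma_{13} - 12 \gamma_{14} - 45 \gamma_{15} - \frac{88}{15} \gamma_{23} - \frac{193}{5} \gamma_{24} - \frac{402}{5} \gamma_{25} - \frac{43}{6} \gamma_{34} - 9 \gamma_{35} + 39 \gamma_{45}
Answer: \frac{11523}{2515} \gamma_{1} + \frac{14129}{2515} \gamma_{2} + \frac{1021}{5030} \gamma_{3} - \frac{13901}{2515} \gamma_{4} - \frac{14679}{2515} \gamma_{5}


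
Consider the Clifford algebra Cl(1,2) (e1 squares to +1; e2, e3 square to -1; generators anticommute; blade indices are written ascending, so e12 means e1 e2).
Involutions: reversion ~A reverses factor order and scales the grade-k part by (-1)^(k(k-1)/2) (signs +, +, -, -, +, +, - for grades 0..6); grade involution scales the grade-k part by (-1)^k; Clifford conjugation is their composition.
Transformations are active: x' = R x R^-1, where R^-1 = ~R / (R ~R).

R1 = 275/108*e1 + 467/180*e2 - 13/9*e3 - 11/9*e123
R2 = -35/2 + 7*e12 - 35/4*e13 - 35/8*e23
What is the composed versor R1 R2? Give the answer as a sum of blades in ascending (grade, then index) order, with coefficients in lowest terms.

Distribute over the terms of R1 (each basis-blade product reordered to ascending indices, repeated generators contracted through their squares):
(275/108*e1) R2 = -9625/216*e1 + 1925/108*e2 - 9625/432*e3 - 9625/864*e123
(467/180*e2) R2 = 3269/180*e1 - 3269/72*e2 + 3269/288*e3 + 3269/144*e123
(-13/9*e3) R2 = 455/36*e1 + 455/72*e2 + 455/18*e3 - 91/9*e123
(-11/9*e123) R2 = -385/72*e1 - 385/36*e2 - 77/9*e3 + 385/18*e123
Summing the partial products and collecting blades:
Answer: -5159/270*e1 - 3451/108*e2 + 5005/864*e3 + 19733/864*e123


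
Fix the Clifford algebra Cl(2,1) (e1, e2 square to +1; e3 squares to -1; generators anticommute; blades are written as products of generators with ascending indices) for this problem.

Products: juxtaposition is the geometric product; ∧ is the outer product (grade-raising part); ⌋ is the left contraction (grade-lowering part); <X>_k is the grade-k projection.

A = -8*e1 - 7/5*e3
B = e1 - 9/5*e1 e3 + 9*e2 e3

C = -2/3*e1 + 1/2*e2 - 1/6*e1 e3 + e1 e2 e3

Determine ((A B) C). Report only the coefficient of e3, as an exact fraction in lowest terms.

step 1: -8 + 63/25*e1 - 63/5*e2 + 72/5*e3 + 7/5*e1 e3 - 72*e1 e2 e3
step 2: -6016/75 + 44/15*e1 - 87/5*e2 + 77/150*e3 - 1077/50*e1 e2 + 893/15*e1 e3 + 1083/25*e2 e3 - 54/5*e1 e2 e3
Answer: 77/150


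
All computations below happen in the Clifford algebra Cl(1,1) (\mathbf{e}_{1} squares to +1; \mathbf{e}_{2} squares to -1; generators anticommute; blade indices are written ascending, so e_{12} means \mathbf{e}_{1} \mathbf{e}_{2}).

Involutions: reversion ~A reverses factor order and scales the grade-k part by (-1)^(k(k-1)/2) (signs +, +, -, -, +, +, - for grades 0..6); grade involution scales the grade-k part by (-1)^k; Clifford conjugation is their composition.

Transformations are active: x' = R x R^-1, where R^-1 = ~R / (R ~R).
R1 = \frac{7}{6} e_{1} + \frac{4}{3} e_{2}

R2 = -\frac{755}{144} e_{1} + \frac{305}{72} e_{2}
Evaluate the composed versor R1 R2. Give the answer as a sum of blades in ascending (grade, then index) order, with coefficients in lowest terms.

Distribute over the terms of R1 (each basis-blade product reordered to ascending indices, repeated generators contracted through their squares):
(\frac{7}{6} e_{1}) R2 = -\frac{5285}{864} + \frac{2135}{432} e_{12}
(\frac{4}{3} e_{2}) R2 = -\frac{305}{54} + \frac{755}{108} e_{12}
Summing the partial products and collecting blades:
Answer: -\frac{10165}{864} + \frac{5155}{432} e_{12}


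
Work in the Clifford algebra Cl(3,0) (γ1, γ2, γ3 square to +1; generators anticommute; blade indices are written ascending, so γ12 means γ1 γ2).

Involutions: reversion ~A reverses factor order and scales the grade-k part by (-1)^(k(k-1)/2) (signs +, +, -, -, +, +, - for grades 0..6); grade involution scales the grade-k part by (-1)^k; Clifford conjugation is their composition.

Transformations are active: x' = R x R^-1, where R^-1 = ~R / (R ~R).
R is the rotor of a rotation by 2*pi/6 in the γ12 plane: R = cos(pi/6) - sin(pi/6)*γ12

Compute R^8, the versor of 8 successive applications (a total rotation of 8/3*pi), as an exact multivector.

Half-angle bookkeeping: 8 applications in γ12 add up to rotor phase 8*pi/6 = 4*pi/3, so R^8 = cos(4*pi/3) - sin(4*pi/3)*γ12.
cos(4*pi/3) = -1/2 and sin(4*pi/3) = -sqrt(3)/2, so R^8 = -1/2 + sqrt(3)/2*γ12. The net rotation is 2/3*pi (after discarding 1 full turn, each of which contributes a factor -1 to the rotor); the rotor keeps the half-angle phase exactly.
Answer: -1/2 + sqrt(3)/2*γ12


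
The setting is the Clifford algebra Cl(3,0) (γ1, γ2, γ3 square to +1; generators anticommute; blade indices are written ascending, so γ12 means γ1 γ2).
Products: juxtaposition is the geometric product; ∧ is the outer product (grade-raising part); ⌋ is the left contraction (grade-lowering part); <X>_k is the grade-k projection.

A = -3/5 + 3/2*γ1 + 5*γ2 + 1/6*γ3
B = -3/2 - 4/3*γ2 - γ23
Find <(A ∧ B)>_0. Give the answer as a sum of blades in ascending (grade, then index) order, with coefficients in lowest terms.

step 1: 9/10 - 9/4*γ1 - 67/10*γ2 - 1/4*γ3 - 2*γ12 + 37/45*γ23 - 3/2*γ123
step 2: 9/10
Answer: 9/10


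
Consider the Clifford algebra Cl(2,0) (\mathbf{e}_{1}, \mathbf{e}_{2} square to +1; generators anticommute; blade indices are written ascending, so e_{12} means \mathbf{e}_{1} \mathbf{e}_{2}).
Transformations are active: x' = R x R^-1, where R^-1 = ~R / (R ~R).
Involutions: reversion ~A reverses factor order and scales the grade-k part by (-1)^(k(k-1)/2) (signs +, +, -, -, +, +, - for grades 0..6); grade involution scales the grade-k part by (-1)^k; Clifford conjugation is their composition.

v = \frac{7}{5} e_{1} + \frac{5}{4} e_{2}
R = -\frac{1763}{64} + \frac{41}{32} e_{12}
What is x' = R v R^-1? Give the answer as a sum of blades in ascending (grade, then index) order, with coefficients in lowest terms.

~R = -\frac{1763}{64} - \frac{41}{32} e_{12}, and R ~R = \frac{3114893}{4096}, so R^-1 = ~R / (\frac{3114893}{4096}).
R v = -\frac{23657}{640} e_{1} - \frac{46371}{1280} e_{2}
Answer: \frac{2368}{1853} e_{1} + \frac{50941}{37060} e_{2}


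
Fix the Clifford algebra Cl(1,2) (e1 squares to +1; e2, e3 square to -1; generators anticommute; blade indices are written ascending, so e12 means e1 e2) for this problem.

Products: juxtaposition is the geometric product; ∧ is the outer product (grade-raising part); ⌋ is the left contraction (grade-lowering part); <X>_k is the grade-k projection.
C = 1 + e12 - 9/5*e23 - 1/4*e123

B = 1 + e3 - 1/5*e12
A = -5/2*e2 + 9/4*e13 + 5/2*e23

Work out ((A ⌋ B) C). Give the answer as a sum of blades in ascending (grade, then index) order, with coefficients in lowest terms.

step 1: 1/2*e1
step 2: 1/2*e1 + 1/2*e2 - 1/8*e23 - 9/10*e123
Answer: 1/2*e1 + 1/2*e2 - 1/8*e23 - 9/10*e123


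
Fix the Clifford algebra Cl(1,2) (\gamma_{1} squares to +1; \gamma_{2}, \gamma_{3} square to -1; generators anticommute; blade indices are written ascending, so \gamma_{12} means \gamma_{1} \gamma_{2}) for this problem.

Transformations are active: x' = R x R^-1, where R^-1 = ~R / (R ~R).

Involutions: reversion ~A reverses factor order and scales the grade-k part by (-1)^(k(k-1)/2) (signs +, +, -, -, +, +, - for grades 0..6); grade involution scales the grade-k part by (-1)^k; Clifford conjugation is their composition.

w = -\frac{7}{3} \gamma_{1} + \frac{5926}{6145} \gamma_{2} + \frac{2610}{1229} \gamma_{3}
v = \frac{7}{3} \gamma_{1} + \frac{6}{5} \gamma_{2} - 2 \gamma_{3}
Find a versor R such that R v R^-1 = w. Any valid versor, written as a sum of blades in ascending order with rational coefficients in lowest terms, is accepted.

Take R = v + w = \frac{2660}{1229} \gamma_{2} + \frac{152}{1229} \gamma_{3}. Because q(v) = q(w) = \frac{1}{225}, conjugation by R sends v exactly to w.
Answer: \frac{2660}{1229} \gamma_{2} + \frac{152}{1229} \gamma_{3}


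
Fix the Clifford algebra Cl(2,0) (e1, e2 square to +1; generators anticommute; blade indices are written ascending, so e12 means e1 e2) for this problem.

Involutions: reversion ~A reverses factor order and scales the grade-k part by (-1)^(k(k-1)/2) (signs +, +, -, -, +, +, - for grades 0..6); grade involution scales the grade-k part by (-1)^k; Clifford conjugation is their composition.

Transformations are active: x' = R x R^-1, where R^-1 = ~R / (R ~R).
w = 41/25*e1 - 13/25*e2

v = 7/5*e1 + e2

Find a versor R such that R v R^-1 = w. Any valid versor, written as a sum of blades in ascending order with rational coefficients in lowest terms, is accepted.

Key observation: q(v) = q(w) = 74/25 (sandwiches preserve the norm), so R = v + w = 76/25*e1 + 12/25*e2 works whenever it is invertible — the component of v along it is kept and (v - w)/2 reverses, sending v to w.
Answer: 76/25*e1 + 12/25*e2
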